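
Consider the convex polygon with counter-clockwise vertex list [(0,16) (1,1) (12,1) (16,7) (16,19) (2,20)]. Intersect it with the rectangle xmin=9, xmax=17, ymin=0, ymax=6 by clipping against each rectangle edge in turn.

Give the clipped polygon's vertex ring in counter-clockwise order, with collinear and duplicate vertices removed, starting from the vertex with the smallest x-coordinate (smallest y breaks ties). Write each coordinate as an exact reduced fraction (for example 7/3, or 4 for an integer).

1. After x ≥ 9: [(9,1) (12,1) (16,7) (16,19) (9,39/2)]
2. After x ≤ 17: [(9,1) (12,1) (16,7) (16,19) (9,39/2)]
3. After y ≥ 0: [(9,1) (12,1) (16,7) (16,19) (9,39/2)]
4. After y ≤ 6: [(9,6) (9,1) (12,1) (46/3,6)]
5. Canonical ring: [(9,1) (12,1) (46/3,6) (9,6)]

Clipped polygon: [(9,1) (12,1) (46/3,6) (9,6)]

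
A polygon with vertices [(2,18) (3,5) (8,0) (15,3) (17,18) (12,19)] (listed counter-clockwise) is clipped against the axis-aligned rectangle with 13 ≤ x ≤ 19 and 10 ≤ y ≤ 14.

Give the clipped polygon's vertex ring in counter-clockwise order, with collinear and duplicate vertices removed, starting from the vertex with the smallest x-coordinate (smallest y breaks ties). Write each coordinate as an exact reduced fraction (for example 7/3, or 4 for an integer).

Clipped polygon: [(13,10) (239/15,10) (247/15,14) (13,14)]

1. After x ≥ 13: [(13,15/7) (15,3) (17,18) (13,94/5)]
2. After x ≤ 19: [(13,15/7) (15,3) (17,18) (13,94/5)]
3. After y ≥ 10: [(13,10) (239/15,10) (17,18) (13,94/5)]
4. After y ≤ 14: [(13,14) (13,10) (239/15,10) (247/15,14)]
5. Canonical ring: [(13,10) (239/15,10) (247/15,14) (13,14)]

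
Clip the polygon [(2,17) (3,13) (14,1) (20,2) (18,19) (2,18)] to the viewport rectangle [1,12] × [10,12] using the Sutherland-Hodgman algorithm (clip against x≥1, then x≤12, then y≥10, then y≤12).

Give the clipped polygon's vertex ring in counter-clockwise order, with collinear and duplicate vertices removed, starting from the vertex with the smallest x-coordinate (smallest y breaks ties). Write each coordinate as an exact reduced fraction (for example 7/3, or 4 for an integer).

1. After x ≥ 1: [(2,17) (3,13) (14,1) (20,2) (18,19) (2,18)]
2. After x ≤ 12: [(2,17) (3,13) (12,35/11) (12,149/8) (2,18)]
3. After y ≥ 10: [(2,17) (3,13) (23/4,10) (12,10) (12,149/8) (2,18)]
4. After y ≤ 12: [(47/12,12) (23/4,10) (12,10) (12,12)]
5. Canonical ring: [(47/12,12) (23/4,10) (12,10) (12,12)]

Clipped polygon: [(47/12,12) (23/4,10) (12,10) (12,12)]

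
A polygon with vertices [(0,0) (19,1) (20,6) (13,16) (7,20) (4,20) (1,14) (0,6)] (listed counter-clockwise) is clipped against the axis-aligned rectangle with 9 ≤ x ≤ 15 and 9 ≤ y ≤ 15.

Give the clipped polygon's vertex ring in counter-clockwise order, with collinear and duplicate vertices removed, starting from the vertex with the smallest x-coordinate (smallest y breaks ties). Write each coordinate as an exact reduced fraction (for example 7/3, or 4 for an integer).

1. After x ≥ 9: [(9,9/19) (19,1) (20,6) (13,16) (9,56/3)]
2. After x ≤ 15: [(9,9/19) (15,15/19) (15,92/7) (13,16) (9,56/3)]
3. After y ≥ 9: [(9,9) (15,9) (15,92/7) (13,16) (9,56/3)]
4. After y ≤ 15: [(9,15) (9,9) (15,9) (15,92/7) (137/10,15)]
5. Canonical ring: [(9,9) (15,9) (15,92/7) (137/10,15) (9,15)]

Clipped polygon: [(9,9) (15,9) (15,92/7) (137/10,15) (9,15)]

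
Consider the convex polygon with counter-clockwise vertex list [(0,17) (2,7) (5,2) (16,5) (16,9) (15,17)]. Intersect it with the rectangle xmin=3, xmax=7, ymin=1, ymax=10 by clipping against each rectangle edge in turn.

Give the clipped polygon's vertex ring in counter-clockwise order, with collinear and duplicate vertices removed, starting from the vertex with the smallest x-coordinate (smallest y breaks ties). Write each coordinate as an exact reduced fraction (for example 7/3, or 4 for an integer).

Clipped polygon: [(3,16/3) (5,2) (7,28/11) (7,10) (3,10)]

1. After x ≥ 3: [(3,17) (3,16/3) (5,2) (16,5) (16,9) (15,17)]
2. After x ≤ 7: [(7,17) (3,17) (3,16/3) (5,2) (7,28/11)]
3. After y ≥ 1: [(7,17) (3,17) (3,16/3) (5,2) (7,28/11)]
4. After y ≤ 10: [(7,10) (3,10) (3,16/3) (5,2) (7,28/11)]
5. Canonical ring: [(3,16/3) (5,2) (7,28/11) (7,10) (3,10)]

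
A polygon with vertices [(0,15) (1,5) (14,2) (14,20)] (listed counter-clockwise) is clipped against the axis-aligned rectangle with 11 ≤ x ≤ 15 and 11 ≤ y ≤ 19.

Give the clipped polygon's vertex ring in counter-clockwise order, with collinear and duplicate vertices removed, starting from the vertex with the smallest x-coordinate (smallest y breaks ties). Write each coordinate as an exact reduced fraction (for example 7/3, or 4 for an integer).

Clipped polygon: [(11,11) (14,11) (14,19) (56/5,19) (11,265/14)]

1. After x ≥ 11: [(11,265/14) (11,35/13) (14,2) (14,20)]
2. After x ≤ 15: [(11,265/14) (11,35/13) (14,2) (14,20)]
3. After y ≥ 11: [(11,265/14) (11,11) (14,11) (14,20)]
4. After y ≤ 19: [(56/5,19) (11,265/14) (11,11) (14,11) (14,19)]
5. Canonical ring: [(11,11) (14,11) (14,19) (56/5,19) (11,265/14)]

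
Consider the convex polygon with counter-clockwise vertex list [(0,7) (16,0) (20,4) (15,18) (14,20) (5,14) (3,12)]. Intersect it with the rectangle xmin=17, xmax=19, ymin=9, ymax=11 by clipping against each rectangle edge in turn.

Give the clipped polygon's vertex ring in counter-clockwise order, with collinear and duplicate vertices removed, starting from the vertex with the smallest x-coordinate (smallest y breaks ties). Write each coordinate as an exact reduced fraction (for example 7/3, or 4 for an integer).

Clipped polygon: [(17,9) (255/14,9) (35/2,11) (17,11)]

1. After x ≥ 17: [(17,1) (20,4) (17,62/5)]
2. After x ≤ 19: [(17,1) (19,3) (19,34/5) (17,62/5)]
3. After y ≥ 9: [(17,9) (255/14,9) (17,62/5)]
4. After y ≤ 11: [(17,11) (17,9) (255/14,9) (35/2,11)]
5. Canonical ring: [(17,9) (255/14,9) (35/2,11) (17,11)]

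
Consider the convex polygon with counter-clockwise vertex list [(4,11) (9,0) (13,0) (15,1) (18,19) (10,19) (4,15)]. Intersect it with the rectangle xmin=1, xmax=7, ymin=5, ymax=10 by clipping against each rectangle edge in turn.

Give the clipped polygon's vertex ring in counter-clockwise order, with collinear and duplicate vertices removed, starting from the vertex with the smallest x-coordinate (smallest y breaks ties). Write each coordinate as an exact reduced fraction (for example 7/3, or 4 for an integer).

Clipped polygon: [(49/11,10) (74/11,5) (7,5) (7,10)]

1. After x ≥ 1: [(4,11) (9,0) (13,0) (15,1) (18,19) (10,19) (4,15)]
2. After x ≤ 7: [(4,11) (7,22/5) (7,17) (4,15)]
3. After y ≥ 5: [(4,11) (74/11,5) (7,5) (7,17) (4,15)]
4. After y ≤ 10: [(49/11,10) (74/11,5) (7,5) (7,10)]
5. Canonical ring: [(49/11,10) (74/11,5) (7,5) (7,10)]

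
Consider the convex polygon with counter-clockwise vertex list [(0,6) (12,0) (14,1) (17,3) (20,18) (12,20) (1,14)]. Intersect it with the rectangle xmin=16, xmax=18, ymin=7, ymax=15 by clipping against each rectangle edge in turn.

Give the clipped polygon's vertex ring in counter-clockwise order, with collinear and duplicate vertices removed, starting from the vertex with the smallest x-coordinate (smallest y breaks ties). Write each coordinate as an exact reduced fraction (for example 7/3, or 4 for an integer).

1. After x ≥ 16: [(16,7/3) (17,3) (20,18) (16,19)]
2. After x ≤ 18: [(16,7/3) (17,3) (18,8) (18,37/2) (16,19)]
3. After y ≥ 7: [(16,7) (89/5,7) (18,8) (18,37/2) (16,19)]
4. After y ≤ 15: [(16,15) (16,7) (89/5,7) (18,8) (18,15)]
5. Canonical ring: [(16,7) (89/5,7) (18,8) (18,15) (16,15)]

Clipped polygon: [(16,7) (89/5,7) (18,8) (18,15) (16,15)]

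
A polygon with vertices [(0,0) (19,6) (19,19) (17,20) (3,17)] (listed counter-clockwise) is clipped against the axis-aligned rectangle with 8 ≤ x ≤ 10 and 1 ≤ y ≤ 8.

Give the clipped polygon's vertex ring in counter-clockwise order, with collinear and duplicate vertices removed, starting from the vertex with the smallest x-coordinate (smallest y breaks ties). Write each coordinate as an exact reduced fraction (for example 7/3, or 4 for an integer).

1. After x ≥ 8: [(8,48/19) (19,6) (19,19) (17,20) (8,253/14)]
2. After x ≤ 10: [(8,48/19) (10,60/19) (10,37/2) (8,253/14)]
3. After y ≥ 1: [(8,48/19) (10,60/19) (10,37/2) (8,253/14)]
4. After y ≤ 8: [(8,8) (8,48/19) (10,60/19) (10,8)]
5. Canonical ring: [(8,48/19) (10,60/19) (10,8) (8,8)]

Clipped polygon: [(8,48/19) (10,60/19) (10,8) (8,8)]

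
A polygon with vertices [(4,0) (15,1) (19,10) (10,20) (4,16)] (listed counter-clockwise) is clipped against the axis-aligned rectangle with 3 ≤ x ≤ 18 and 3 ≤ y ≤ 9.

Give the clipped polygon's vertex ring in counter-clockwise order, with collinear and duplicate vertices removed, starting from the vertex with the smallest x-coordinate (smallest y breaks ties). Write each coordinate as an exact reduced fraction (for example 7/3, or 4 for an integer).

1. After x ≥ 3: [(4,0) (15,1) (19,10) (10,20) (4,16)]
2. After x ≤ 18: [(4,0) (15,1) (18,31/4) (18,100/9) (10,20) (4,16)]
3. After y ≥ 3: [(4,3) (143/9,3) (18,31/4) (18,100/9) (10,20) (4,16)]
4. After y ≤ 9: [(4,9) (4,3) (143/9,3) (18,31/4) (18,9)]
5. Canonical ring: [(4,3) (143/9,3) (18,31/4) (18,9) (4,9)]

Clipped polygon: [(4,3) (143/9,3) (18,31/4) (18,9) (4,9)]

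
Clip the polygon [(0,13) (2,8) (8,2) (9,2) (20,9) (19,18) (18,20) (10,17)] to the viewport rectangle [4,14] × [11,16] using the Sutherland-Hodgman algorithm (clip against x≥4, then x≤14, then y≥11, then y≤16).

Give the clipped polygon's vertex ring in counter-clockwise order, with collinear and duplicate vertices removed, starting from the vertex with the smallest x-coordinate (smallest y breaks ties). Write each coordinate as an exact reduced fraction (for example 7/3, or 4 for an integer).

1. After x ≥ 4: [(4,73/5) (4,6) (8,2) (9,2) (20,9) (19,18) (18,20) (10,17)]
2. After x ≤ 14: [(4,73/5) (4,6) (8,2) (9,2) (14,57/11) (14,37/2) (10,17)]
3. After y ≥ 11: [(4,73/5) (4,11) (14,11) (14,37/2) (10,17)]
4. After y ≤ 16: [(15/2,16) (4,73/5) (4,11) (14,11) (14,16)]
5. Canonical ring: [(4,11) (14,11) (14,16) (15/2,16) (4,73/5)]

Clipped polygon: [(4,11) (14,11) (14,16) (15/2,16) (4,73/5)]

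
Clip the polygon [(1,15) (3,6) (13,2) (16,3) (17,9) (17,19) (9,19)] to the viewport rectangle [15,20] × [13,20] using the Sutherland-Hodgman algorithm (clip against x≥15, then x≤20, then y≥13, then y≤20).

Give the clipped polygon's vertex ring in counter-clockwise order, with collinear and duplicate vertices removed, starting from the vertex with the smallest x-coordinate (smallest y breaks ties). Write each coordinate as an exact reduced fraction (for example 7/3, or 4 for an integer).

Clipped polygon: [(15,13) (17,13) (17,19) (15,19)]

1. After x ≥ 15: [(15,8/3) (16,3) (17,9) (17,19) (15,19)]
2. After x ≤ 20: [(15,8/3) (16,3) (17,9) (17,19) (15,19)]
3. After y ≥ 13: [(15,13) (17,13) (17,19) (15,19)]
4. After y ≤ 20: [(15,13) (17,13) (17,19) (15,19)]
5. Canonical ring: [(15,13) (17,13) (17,19) (15,19)]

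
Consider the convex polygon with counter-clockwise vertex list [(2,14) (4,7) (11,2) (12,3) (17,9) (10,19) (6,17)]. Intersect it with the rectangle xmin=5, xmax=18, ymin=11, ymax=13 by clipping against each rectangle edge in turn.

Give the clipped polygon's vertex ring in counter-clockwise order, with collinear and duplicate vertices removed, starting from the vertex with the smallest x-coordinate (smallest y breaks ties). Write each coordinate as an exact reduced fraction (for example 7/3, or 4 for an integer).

1. After x ≥ 5: [(5,65/4) (5,44/7) (11,2) (12,3) (17,9) (10,19) (6,17)]
2. After x ≤ 18: [(5,65/4) (5,44/7) (11,2) (12,3) (17,9) (10,19) (6,17)]
3. After y ≥ 11: [(5,65/4) (5,11) (78/5,11) (10,19) (6,17)]
4. After y ≤ 13: [(5,13) (5,11) (78/5,11) (71/5,13)]
5. Canonical ring: [(5,11) (78/5,11) (71/5,13) (5,13)]

Clipped polygon: [(5,11) (78/5,11) (71/5,13) (5,13)]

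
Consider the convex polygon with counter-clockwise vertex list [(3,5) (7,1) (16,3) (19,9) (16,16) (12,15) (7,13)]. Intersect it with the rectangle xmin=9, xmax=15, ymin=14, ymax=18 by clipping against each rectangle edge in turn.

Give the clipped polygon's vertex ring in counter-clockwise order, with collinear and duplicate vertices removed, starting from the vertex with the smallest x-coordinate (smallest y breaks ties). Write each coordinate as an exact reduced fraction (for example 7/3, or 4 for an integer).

1. After x ≥ 9: [(9,13/9) (16,3) (19,9) (16,16) (12,15) (9,69/5)]
2. After x ≤ 15: [(9,13/9) (15,25/9) (15,63/4) (12,15) (9,69/5)]
3. After y ≥ 14: [(15,14) (15,63/4) (12,15) (19/2,14)]
4. After y ≤ 18: [(15,14) (15,63/4) (12,15) (19/2,14)]
5. Canonical ring: [(19/2,14) (15,14) (15,63/4) (12,15)]

Clipped polygon: [(19/2,14) (15,14) (15,63/4) (12,15)]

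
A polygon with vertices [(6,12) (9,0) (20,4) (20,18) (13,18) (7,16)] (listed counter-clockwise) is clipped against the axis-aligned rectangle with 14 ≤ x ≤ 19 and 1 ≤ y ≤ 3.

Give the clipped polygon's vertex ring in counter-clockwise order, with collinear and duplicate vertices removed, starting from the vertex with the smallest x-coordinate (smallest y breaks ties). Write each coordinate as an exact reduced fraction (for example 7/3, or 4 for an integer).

1. After x ≥ 14: [(14,20/11) (20,4) (20,18) (14,18)]
2. After x ≤ 19: [(14,20/11) (19,40/11) (19,18) (14,18)]
3. After y ≥ 1: [(14,20/11) (19,40/11) (19,18) (14,18)]
4. After y ≤ 3: [(14,3) (14,20/11) (69/4,3)]
5. Canonical ring: [(14,20/11) (69/4,3) (14,3)]

Clipped polygon: [(14,20/11) (69/4,3) (14,3)]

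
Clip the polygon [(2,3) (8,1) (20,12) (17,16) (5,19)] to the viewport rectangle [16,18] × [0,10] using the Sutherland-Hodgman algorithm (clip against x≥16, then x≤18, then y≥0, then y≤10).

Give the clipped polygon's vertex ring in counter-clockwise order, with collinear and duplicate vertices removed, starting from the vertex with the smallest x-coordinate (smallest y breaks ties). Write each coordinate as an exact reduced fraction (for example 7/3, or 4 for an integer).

Clipped polygon: [(16,25/3) (196/11,10) (16,10)]

1. After x ≥ 16: [(16,25/3) (20,12) (17,16) (16,65/4)]
2. After x ≤ 18: [(16,25/3) (18,61/6) (18,44/3) (17,16) (16,65/4)]
3. After y ≥ 0: [(16,25/3) (18,61/6) (18,44/3) (17,16) (16,65/4)]
4. After y ≤ 10: [(16,10) (16,25/3) (196/11,10)]
5. Canonical ring: [(16,25/3) (196/11,10) (16,10)]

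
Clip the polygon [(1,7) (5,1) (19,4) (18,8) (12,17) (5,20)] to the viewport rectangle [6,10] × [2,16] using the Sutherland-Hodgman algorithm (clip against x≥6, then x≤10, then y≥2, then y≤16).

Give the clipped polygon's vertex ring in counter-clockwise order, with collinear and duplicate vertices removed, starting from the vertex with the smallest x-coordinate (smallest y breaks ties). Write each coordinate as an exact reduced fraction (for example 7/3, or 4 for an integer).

1. After x ≥ 6: [(6,17/14) (19,4) (18,8) (12,17) (6,137/7)]
2. After x ≤ 10: [(6,17/14) (10,29/14) (10,125/7) (6,137/7)]
3. After y ≥ 2: [(6,2) (29/3,2) (10,29/14) (10,125/7) (6,137/7)]
4. After y ≤ 16: [(6,16) (6,2) (29/3,2) (10,29/14) (10,16)]
5. Canonical ring: [(6,2) (29/3,2) (10,29/14) (10,16) (6,16)]

Clipped polygon: [(6,2) (29/3,2) (10,29/14) (10,16) (6,16)]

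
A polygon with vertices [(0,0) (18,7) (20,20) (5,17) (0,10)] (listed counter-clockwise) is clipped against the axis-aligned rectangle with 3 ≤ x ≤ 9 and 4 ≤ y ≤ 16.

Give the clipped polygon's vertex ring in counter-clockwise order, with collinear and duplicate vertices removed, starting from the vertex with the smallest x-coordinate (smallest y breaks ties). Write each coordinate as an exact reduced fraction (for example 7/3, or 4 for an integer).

1. After x ≥ 3: [(3,7/6) (18,7) (20,20) (5,17) (3,71/5)]
2. After x ≤ 9: [(3,7/6) (9,7/2) (9,89/5) (5,17) (3,71/5)]
3. After y ≥ 4: [(3,4) (9,4) (9,89/5) (5,17) (3,71/5)]
4. After y ≤ 16: [(3,4) (9,4) (9,16) (30/7,16) (3,71/5)]
5. Canonical ring: [(3,4) (9,4) (9,16) (30/7,16) (3,71/5)]

Clipped polygon: [(3,4) (9,4) (9,16) (30/7,16) (3,71/5)]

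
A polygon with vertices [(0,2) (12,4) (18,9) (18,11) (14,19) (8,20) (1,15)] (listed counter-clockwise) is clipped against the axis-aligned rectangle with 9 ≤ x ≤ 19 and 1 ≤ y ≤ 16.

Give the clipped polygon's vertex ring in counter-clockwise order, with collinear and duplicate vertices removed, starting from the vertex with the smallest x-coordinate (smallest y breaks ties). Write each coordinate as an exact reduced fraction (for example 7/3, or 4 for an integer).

1. After x ≥ 9: [(9,7/2) (12,4) (18,9) (18,11) (14,19) (9,119/6)]
2. After x ≤ 19: [(9,7/2) (12,4) (18,9) (18,11) (14,19) (9,119/6)]
3. After y ≥ 1: [(9,7/2) (12,4) (18,9) (18,11) (14,19) (9,119/6)]
4. After y ≤ 16: [(9,16) (9,7/2) (12,4) (18,9) (18,11) (31/2,16)]
5. Canonical ring: [(9,7/2) (12,4) (18,9) (18,11) (31/2,16) (9,16)]

Clipped polygon: [(9,7/2) (12,4) (18,9) (18,11) (31/2,16) (9,16)]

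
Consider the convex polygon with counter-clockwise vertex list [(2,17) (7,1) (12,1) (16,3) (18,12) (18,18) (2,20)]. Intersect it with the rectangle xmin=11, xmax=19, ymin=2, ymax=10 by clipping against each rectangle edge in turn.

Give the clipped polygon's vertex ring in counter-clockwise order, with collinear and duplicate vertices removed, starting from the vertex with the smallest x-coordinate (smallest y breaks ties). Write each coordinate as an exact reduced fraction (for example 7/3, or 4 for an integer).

1. After x ≥ 11: [(11,1) (12,1) (16,3) (18,12) (18,18) (11,151/8)]
2. After x ≤ 19: [(11,1) (12,1) (16,3) (18,12) (18,18) (11,151/8)]
3. After y ≥ 2: [(11,2) (14,2) (16,3) (18,12) (18,18) (11,151/8)]
4. After y ≤ 10: [(11,10) (11,2) (14,2) (16,3) (158/9,10)]
5. Canonical ring: [(11,2) (14,2) (16,3) (158/9,10) (11,10)]

Clipped polygon: [(11,2) (14,2) (16,3) (158/9,10) (11,10)]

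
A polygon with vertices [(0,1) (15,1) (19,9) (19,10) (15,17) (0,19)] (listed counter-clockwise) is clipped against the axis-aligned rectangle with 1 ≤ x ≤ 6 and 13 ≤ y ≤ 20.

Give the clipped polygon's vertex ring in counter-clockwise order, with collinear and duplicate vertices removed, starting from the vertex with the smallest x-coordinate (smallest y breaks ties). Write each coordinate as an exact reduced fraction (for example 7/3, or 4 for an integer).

Clipped polygon: [(1,13) (6,13) (6,91/5) (1,283/15)]

1. After x ≥ 1: [(1,1) (15,1) (19,9) (19,10) (15,17) (1,283/15)]
2. After x ≤ 6: [(1,1) (6,1) (6,91/5) (1,283/15)]
3. After y ≥ 13: [(1,13) (6,13) (6,91/5) (1,283/15)]
4. After y ≤ 20: [(1,13) (6,13) (6,91/5) (1,283/15)]
5. Canonical ring: [(1,13) (6,13) (6,91/5) (1,283/15)]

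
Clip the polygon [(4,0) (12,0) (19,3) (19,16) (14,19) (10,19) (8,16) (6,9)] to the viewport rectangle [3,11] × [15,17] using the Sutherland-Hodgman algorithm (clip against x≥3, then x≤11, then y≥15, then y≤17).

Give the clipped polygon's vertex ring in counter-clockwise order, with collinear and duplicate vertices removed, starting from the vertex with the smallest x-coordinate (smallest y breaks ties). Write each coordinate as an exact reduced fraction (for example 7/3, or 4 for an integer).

1. After x ≥ 3: [(4,0) (12,0) (19,3) (19,16) (14,19) (10,19) (8,16) (6,9)]
2. After x ≤ 11: [(4,0) (11,0) (11,19) (10,19) (8,16) (6,9)]
3. After y ≥ 15: [(11,15) (11,19) (10,19) (8,16) (54/7,15)]
4. After y ≤ 17: [(11,15) (11,17) (26/3,17) (8,16) (54/7,15)]
5. Canonical ring: [(54/7,15) (11,15) (11,17) (26/3,17) (8,16)]

Clipped polygon: [(54/7,15) (11,15) (11,17) (26/3,17) (8,16)]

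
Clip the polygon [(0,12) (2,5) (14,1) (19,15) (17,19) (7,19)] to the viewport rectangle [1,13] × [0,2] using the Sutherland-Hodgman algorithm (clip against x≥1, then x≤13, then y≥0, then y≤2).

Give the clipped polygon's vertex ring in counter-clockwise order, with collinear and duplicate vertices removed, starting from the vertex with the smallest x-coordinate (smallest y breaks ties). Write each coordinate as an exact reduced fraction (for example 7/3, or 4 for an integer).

Clipped polygon: [(11,2) (13,4/3) (13,2)]

1. After x ≥ 1: [(1,13) (1,17/2) (2,5) (14,1) (19,15) (17,19) (7,19)]
2. After x ≤ 13: [(1,13) (1,17/2) (2,5) (13,4/3) (13,19) (7,19)]
3. After y ≥ 0: [(1,13) (1,17/2) (2,5) (13,4/3) (13,19) (7,19)]
4. After y ≤ 2: [(11,2) (13,4/3) (13,2)]
5. Canonical ring: [(11,2) (13,4/3) (13,2)]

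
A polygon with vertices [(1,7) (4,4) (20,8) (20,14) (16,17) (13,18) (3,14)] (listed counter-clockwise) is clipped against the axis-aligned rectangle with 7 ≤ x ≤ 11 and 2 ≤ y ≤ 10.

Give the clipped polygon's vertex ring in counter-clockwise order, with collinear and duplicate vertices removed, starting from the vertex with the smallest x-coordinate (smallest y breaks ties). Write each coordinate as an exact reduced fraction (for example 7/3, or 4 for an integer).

Clipped polygon: [(7,19/4) (11,23/4) (11,10) (7,10)]

1. After x ≥ 7: [(7,19/4) (20,8) (20,14) (16,17) (13,18) (7,78/5)]
2. After x ≤ 11: [(7,19/4) (11,23/4) (11,86/5) (7,78/5)]
3. After y ≥ 2: [(7,19/4) (11,23/4) (11,86/5) (7,78/5)]
4. After y ≤ 10: [(7,10) (7,19/4) (11,23/4) (11,10)]
5. Canonical ring: [(7,19/4) (11,23/4) (11,10) (7,10)]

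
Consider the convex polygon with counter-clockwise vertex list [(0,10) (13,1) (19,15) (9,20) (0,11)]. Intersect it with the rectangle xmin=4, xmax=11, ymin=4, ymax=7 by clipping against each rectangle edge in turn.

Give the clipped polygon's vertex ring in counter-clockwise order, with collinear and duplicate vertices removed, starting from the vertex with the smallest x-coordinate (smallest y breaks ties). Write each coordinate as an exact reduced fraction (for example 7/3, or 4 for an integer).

Clipped polygon: [(13/3,7) (26/3,4) (11,4) (11,7)]

1. After x ≥ 4: [(4,94/13) (13,1) (19,15) (9,20) (4,15)]
2. After x ≤ 11: [(4,94/13) (11,31/13) (11,19) (9,20) (4,15)]
3. After y ≥ 4: [(4,94/13) (26/3,4) (11,4) (11,19) (9,20) (4,15)]
4. After y ≤ 7: [(13/3,7) (26/3,4) (11,4) (11,7)]
5. Canonical ring: [(13/3,7) (26/3,4) (11,4) (11,7)]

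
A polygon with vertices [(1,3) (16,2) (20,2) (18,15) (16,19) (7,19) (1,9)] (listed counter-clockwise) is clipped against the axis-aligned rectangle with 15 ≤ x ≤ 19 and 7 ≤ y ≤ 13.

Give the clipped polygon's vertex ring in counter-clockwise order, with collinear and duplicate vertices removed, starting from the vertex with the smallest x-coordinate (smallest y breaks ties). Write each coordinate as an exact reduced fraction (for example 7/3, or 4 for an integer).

1. After x ≥ 15: [(15,31/15) (16,2) (20,2) (18,15) (16,19) (15,19)]
2. After x ≤ 19: [(15,31/15) (16,2) (19,2) (19,17/2) (18,15) (16,19) (15,19)]
3. After y ≥ 7: [(15,7) (19,7) (19,17/2) (18,15) (16,19) (15,19)]
4. After y ≤ 13: [(15,13) (15,7) (19,7) (19,17/2) (238/13,13)]
5. Canonical ring: [(15,7) (19,7) (19,17/2) (238/13,13) (15,13)]

Clipped polygon: [(15,7) (19,7) (19,17/2) (238/13,13) (15,13)]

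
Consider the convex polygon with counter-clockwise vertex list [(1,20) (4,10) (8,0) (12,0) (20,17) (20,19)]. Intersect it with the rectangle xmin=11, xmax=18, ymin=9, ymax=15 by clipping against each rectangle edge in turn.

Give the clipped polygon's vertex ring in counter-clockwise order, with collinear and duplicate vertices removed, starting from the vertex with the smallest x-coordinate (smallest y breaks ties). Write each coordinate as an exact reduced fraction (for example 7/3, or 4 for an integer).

1. After x ≥ 11: [(11,370/19) (11,0) (12,0) (20,17) (20,19)]
2. After x ≤ 18: [(18,363/19) (11,370/19) (11,0) (12,0) (18,51/4)]
3. After y ≥ 9: [(18,363/19) (11,370/19) (11,9) (276/17,9) (18,51/4)]
4. After y ≤ 15: [(18,15) (11,15) (11,9) (276/17,9) (18,51/4)]
5. Canonical ring: [(11,9) (276/17,9) (18,51/4) (18,15) (11,15)]

Clipped polygon: [(11,9) (276/17,9) (18,51/4) (18,15) (11,15)]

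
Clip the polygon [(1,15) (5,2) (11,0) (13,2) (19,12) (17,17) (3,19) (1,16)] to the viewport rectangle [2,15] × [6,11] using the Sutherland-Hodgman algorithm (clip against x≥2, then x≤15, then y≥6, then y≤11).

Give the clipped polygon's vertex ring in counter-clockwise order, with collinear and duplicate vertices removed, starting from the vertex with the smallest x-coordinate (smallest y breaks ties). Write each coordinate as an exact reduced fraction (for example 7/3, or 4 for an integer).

Clipped polygon: [(29/13,11) (49/13,6) (15,6) (15,11)]

1. After x ≥ 2: [(2,47/4) (5,2) (11,0) (13,2) (19,12) (17,17) (3,19) (2,35/2)]
2. After x ≤ 15: [(2,47/4) (5,2) (11,0) (13,2) (15,16/3) (15,121/7) (3,19) (2,35/2)]
3. After y ≥ 6: [(2,47/4) (49/13,6) (15,6) (15,121/7) (3,19) (2,35/2)]
4. After y ≤ 11: [(29/13,11) (49/13,6) (15,6) (15,11)]
5. Canonical ring: [(29/13,11) (49/13,6) (15,6) (15,11)]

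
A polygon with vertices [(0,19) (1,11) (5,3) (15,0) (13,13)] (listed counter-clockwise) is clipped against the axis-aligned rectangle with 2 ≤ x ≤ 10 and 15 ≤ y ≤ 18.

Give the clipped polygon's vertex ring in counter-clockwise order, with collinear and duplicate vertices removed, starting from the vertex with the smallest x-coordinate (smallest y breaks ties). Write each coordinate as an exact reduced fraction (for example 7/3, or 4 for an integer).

1. After x ≥ 2: [(2,235/13) (2,9) (5,3) (15,0) (13,13)]
2. After x ≤ 10: [(10,187/13) (2,235/13) (2,9) (5,3) (10,3/2)]
3. After y ≥ 15: [(26/3,15) (2,235/13) (2,15)]
4. After y ≤ 18: [(26/3,15) (13/6,18) (2,18) (2,15)]
5. Canonical ring: [(2,15) (26/3,15) (13/6,18) (2,18)]

Clipped polygon: [(2,15) (26/3,15) (13/6,18) (2,18)]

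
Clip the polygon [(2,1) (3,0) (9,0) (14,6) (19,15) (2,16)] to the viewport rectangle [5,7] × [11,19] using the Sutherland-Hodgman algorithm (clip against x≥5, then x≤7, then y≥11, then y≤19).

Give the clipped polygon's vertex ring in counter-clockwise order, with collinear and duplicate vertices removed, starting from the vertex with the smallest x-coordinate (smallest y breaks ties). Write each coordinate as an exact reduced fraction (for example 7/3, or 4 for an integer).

Clipped polygon: [(5,11) (7,11) (7,267/17) (5,269/17)]

1. After x ≥ 5: [(5,0) (9,0) (14,6) (19,15) (5,269/17)]
2. After x ≤ 7: [(5,0) (7,0) (7,267/17) (5,269/17)]
3. After y ≥ 11: [(5,11) (7,11) (7,267/17) (5,269/17)]
4. After y ≤ 19: [(5,11) (7,11) (7,267/17) (5,269/17)]
5. Canonical ring: [(5,11) (7,11) (7,267/17) (5,269/17)]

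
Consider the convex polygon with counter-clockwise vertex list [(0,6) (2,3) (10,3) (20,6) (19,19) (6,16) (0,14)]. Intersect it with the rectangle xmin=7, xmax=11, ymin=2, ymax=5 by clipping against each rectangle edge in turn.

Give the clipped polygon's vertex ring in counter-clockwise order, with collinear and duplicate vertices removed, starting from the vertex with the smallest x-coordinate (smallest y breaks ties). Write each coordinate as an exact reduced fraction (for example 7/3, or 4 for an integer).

Clipped polygon: [(7,3) (10,3) (11,33/10) (11,5) (7,5)]

1. After x ≥ 7: [(7,3) (10,3) (20,6) (19,19) (7,211/13)]
2. After x ≤ 11: [(7,3) (10,3) (11,33/10) (11,223/13) (7,211/13)]
3. After y ≥ 2: [(7,3) (10,3) (11,33/10) (11,223/13) (7,211/13)]
4. After y ≤ 5: [(7,5) (7,3) (10,3) (11,33/10) (11,5)]
5. Canonical ring: [(7,3) (10,3) (11,33/10) (11,5) (7,5)]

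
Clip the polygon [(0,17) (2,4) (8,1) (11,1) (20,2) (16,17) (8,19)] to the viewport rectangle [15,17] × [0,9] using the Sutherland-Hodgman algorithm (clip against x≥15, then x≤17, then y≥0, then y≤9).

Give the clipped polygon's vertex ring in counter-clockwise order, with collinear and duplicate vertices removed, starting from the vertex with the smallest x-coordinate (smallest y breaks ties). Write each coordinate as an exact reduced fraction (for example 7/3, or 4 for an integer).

1. After x ≥ 15: [(15,13/9) (20,2) (16,17) (15,69/4)]
2. After x ≤ 17: [(15,13/9) (17,5/3) (17,53/4) (16,17) (15,69/4)]
3. After y ≥ 0: [(15,13/9) (17,5/3) (17,53/4) (16,17) (15,69/4)]
4. After y ≤ 9: [(15,9) (15,13/9) (17,5/3) (17,9)]
5. Canonical ring: [(15,13/9) (17,5/3) (17,9) (15,9)]

Clipped polygon: [(15,13/9) (17,5/3) (17,9) (15,9)]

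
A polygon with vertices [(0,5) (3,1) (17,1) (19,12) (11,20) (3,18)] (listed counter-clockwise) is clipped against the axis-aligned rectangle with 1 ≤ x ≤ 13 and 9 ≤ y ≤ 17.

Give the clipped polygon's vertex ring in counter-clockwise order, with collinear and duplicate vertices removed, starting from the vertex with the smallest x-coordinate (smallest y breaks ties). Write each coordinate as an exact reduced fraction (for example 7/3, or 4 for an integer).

1. After x ≥ 1: [(1,28/3) (1,11/3) (3,1) (17,1) (19,12) (11,20) (3,18)]
2. After x ≤ 13: [(1,28/3) (1,11/3) (3,1) (13,1) (13,18) (11,20) (3,18)]
3. After y ≥ 9: [(1,28/3) (1,9) (13,9) (13,18) (11,20) (3,18)]
4. After y ≤ 17: [(36/13,17) (1,28/3) (1,9) (13,9) (13,17)]
5. Canonical ring: [(1,9) (13,9) (13,17) (36/13,17) (1,28/3)]

Clipped polygon: [(1,9) (13,9) (13,17) (36/13,17) (1,28/3)]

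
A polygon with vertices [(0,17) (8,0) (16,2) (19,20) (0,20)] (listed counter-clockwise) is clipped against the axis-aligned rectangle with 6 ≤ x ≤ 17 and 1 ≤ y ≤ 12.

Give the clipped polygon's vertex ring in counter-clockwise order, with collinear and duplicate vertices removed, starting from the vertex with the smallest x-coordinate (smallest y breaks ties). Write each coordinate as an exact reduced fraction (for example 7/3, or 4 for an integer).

Clipped polygon: [(6,17/4) (128/17,1) (12,1) (16,2) (17,8) (17,12) (6,12)]

1. After x ≥ 6: [(6,17/4) (8,0) (16,2) (19,20) (6,20)]
2. After x ≤ 17: [(6,17/4) (8,0) (16,2) (17,8) (17,20) (6,20)]
3. After y ≥ 1: [(6,17/4) (128/17,1) (12,1) (16,2) (17,8) (17,20) (6,20)]
4. After y ≤ 12: [(6,12) (6,17/4) (128/17,1) (12,1) (16,2) (17,8) (17,12)]
5. Canonical ring: [(6,17/4) (128/17,1) (12,1) (16,2) (17,8) (17,12) (6,12)]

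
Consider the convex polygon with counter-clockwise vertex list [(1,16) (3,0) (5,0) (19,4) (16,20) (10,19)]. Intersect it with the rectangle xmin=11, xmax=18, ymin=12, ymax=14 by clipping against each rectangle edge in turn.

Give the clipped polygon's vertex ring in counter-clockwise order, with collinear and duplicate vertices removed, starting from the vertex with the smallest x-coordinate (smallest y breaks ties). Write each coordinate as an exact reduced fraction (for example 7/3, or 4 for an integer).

Clipped polygon: [(11,12) (35/2,12) (137/8,14) (11,14)]

1. After x ≥ 11: [(11,12/7) (19,4) (16,20) (11,115/6)]
2. After x ≤ 18: [(11,12/7) (18,26/7) (18,28/3) (16,20) (11,115/6)]
3. After y ≥ 12: [(11,12) (35/2,12) (16,20) (11,115/6)]
4. After y ≤ 14: [(11,14) (11,12) (35/2,12) (137/8,14)]
5. Canonical ring: [(11,12) (35/2,12) (137/8,14) (11,14)]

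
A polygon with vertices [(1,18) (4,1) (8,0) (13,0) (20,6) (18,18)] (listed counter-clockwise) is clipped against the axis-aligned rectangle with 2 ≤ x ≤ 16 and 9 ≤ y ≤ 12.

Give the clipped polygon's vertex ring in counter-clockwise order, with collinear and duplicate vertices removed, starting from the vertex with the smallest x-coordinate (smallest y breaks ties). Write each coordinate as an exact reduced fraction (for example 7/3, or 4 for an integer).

Clipped polygon: [(35/17,12) (44/17,9) (16,9) (16,12)]

1. After x ≥ 2: [(2,18) (2,37/3) (4,1) (8,0) (13,0) (20,6) (18,18)]
2. After x ≤ 16: [(16,18) (2,18) (2,37/3) (4,1) (8,0) (13,0) (16,18/7)]
3. After y ≥ 9: [(16,9) (16,18) (2,18) (2,37/3) (44/17,9)]
4. After y ≤ 12: [(16,9) (16,12) (35/17,12) (44/17,9)]
5. Canonical ring: [(35/17,12) (44/17,9) (16,9) (16,12)]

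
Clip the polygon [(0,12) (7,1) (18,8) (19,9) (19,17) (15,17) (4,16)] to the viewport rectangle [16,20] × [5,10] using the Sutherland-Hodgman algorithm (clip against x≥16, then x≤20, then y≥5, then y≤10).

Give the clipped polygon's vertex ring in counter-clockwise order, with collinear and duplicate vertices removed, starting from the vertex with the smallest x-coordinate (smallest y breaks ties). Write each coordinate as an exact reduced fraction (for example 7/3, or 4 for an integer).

1. After x ≥ 16: [(16,74/11) (18,8) (19,9) (19,17) (16,17)]
2. After x ≤ 20: [(16,74/11) (18,8) (19,9) (19,17) (16,17)]
3. After y ≥ 5: [(16,74/11) (18,8) (19,9) (19,17) (16,17)]
4. After y ≤ 10: [(16,10) (16,74/11) (18,8) (19,9) (19,10)]
5. Canonical ring: [(16,74/11) (18,8) (19,9) (19,10) (16,10)]

Clipped polygon: [(16,74/11) (18,8) (19,9) (19,10) (16,10)]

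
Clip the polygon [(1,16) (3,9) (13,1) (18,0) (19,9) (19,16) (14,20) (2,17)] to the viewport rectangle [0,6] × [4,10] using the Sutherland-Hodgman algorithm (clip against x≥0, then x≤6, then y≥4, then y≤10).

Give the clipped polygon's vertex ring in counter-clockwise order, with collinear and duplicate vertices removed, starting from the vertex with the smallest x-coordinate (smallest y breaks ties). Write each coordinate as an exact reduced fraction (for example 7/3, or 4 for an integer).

1. After x ≥ 0: [(1,16) (3,9) (13,1) (18,0) (19,9) (19,16) (14,20) (2,17)]
2. After x ≤ 6: [(1,16) (3,9) (6,33/5) (6,18) (2,17)]
3. After y ≥ 4: [(1,16) (3,9) (6,33/5) (6,18) (2,17)]
4. After y ≤ 10: [(19/7,10) (3,9) (6,33/5) (6,10)]
5. Canonical ring: [(19/7,10) (3,9) (6,33/5) (6,10)]

Clipped polygon: [(19/7,10) (3,9) (6,33/5) (6,10)]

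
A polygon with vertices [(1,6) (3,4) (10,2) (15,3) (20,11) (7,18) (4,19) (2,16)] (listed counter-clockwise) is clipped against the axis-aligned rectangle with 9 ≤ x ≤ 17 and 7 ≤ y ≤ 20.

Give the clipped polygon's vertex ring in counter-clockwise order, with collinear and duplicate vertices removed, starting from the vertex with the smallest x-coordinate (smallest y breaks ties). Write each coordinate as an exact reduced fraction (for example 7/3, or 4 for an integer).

Clipped polygon: [(9,7) (17,7) (17,164/13) (9,220/13)]

1. After x ≥ 9: [(9,16/7) (10,2) (15,3) (20,11) (9,220/13)]
2. After x ≤ 17: [(9,16/7) (10,2) (15,3) (17,31/5) (17,164/13) (9,220/13)]
3. After y ≥ 7: [(9,7) (17,7) (17,164/13) (9,220/13)]
4. After y ≤ 20: [(9,7) (17,7) (17,164/13) (9,220/13)]
5. Canonical ring: [(9,7) (17,7) (17,164/13) (9,220/13)]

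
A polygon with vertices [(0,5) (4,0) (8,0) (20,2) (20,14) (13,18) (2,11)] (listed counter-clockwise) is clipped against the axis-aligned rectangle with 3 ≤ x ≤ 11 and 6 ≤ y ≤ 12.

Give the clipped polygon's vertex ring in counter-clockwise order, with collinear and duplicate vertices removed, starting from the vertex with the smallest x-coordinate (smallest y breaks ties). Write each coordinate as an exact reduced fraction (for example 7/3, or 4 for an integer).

Clipped polygon: [(3,6) (11,6) (11,12) (25/7,12) (3,128/11)]

1. After x ≥ 3: [(3,5/4) (4,0) (8,0) (20,2) (20,14) (13,18) (3,128/11)]
2. After x ≤ 11: [(3,5/4) (4,0) (8,0) (11,1/2) (11,184/11) (3,128/11)]
3. After y ≥ 6: [(3,6) (11,6) (11,184/11) (3,128/11)]
4. After y ≤ 12: [(3,6) (11,6) (11,12) (25/7,12) (3,128/11)]
5. Canonical ring: [(3,6) (11,6) (11,12) (25/7,12) (3,128/11)]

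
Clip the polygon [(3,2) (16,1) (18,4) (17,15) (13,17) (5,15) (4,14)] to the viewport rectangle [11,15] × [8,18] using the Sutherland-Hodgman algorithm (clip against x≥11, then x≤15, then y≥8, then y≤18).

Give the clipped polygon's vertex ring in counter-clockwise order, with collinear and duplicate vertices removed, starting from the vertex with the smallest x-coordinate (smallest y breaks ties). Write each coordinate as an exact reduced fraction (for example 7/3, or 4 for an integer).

Clipped polygon: [(11,8) (15,8) (15,16) (13,17) (11,33/2)]

1. After x ≥ 11: [(11,18/13) (16,1) (18,4) (17,15) (13,17) (11,33/2)]
2. After x ≤ 15: [(11,18/13) (15,14/13) (15,16) (13,17) (11,33/2)]
3. After y ≥ 8: [(11,8) (15,8) (15,16) (13,17) (11,33/2)]
4. After y ≤ 18: [(11,8) (15,8) (15,16) (13,17) (11,33/2)]
5. Canonical ring: [(11,8) (15,8) (15,16) (13,17) (11,33/2)]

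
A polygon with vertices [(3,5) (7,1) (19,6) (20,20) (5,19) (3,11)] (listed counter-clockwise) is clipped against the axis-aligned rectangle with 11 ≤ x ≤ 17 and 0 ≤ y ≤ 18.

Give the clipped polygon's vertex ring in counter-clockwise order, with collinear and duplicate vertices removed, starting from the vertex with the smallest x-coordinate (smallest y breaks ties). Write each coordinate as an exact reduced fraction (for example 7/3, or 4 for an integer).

1. After x ≥ 11: [(11,8/3) (19,6) (20,20) (11,97/5)]
2. After x ≤ 17: [(11,8/3) (17,31/6) (17,99/5) (11,97/5)]
3. After y ≥ 0: [(11,8/3) (17,31/6) (17,99/5) (11,97/5)]
4. After y ≤ 18: [(11,18) (11,8/3) (17,31/6) (17,18)]
5. Canonical ring: [(11,8/3) (17,31/6) (17,18) (11,18)]

Clipped polygon: [(11,8/3) (17,31/6) (17,18) (11,18)]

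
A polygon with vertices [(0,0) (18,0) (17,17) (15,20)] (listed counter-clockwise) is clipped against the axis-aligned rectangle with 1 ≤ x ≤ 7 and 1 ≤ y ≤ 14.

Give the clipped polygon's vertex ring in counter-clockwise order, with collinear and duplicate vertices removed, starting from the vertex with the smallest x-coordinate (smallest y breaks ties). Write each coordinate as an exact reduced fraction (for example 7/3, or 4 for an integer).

1. After x ≥ 1: [(1,4/3) (1,0) (18,0) (17,17) (15,20)]
2. After x ≤ 7: [(7,28/3) (1,4/3) (1,0) (7,0)]
3. After y ≥ 1: [(7,1) (7,28/3) (1,4/3) (1,1)]
4. After y ≤ 14: [(7,1) (7,28/3) (1,4/3) (1,1)]
5. Canonical ring: [(1,1) (7,1) (7,28/3) (1,4/3)]

Clipped polygon: [(1,1) (7,1) (7,28/3) (1,4/3)]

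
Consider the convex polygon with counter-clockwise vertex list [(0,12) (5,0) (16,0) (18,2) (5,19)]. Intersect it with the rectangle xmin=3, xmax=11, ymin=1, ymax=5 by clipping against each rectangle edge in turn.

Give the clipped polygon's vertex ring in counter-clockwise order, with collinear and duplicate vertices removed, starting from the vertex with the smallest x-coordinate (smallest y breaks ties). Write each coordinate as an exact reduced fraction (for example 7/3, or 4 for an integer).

1. After x ≥ 3: [(3,81/5) (3,24/5) (5,0) (16,0) (18,2) (5,19)]
2. After x ≤ 11: [(3,81/5) (3,24/5) (5,0) (11,0) (11,145/13) (5,19)]
3. After y ≥ 1: [(3,81/5) (3,24/5) (55/12,1) (11,1) (11,145/13) (5,19)]
4. After y ≤ 5: [(3,5) (3,24/5) (55/12,1) (11,1) (11,5)]
5. Canonical ring: [(3,24/5) (55/12,1) (11,1) (11,5) (3,5)]

Clipped polygon: [(3,24/5) (55/12,1) (11,1) (11,5) (3,5)]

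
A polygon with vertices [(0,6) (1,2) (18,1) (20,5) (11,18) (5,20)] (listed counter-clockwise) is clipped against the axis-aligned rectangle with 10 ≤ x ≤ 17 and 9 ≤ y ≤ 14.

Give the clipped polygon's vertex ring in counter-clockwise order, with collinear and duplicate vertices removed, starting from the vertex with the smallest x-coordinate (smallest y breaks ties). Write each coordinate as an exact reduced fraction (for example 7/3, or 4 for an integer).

1. After x ≥ 10: [(10,25/17) (18,1) (20,5) (11,18) (10,55/3)]
2. After x ≤ 17: [(10,25/17) (17,18/17) (17,28/3) (11,18) (10,55/3)]
3. After y ≥ 9: [(10,9) (17,9) (17,28/3) (11,18) (10,55/3)]
4. After y ≤ 14: [(10,14) (10,9) (17,9) (17,28/3) (179/13,14)]
5. Canonical ring: [(10,9) (17,9) (17,28/3) (179/13,14) (10,14)]

Clipped polygon: [(10,9) (17,9) (17,28/3) (179/13,14) (10,14)]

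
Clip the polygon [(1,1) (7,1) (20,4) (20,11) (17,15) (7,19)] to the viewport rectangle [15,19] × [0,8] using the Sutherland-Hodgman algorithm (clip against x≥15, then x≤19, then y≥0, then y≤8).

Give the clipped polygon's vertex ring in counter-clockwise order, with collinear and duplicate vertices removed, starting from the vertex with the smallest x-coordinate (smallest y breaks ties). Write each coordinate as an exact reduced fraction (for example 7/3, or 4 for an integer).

Clipped polygon: [(15,37/13) (19,49/13) (19,8) (15,8)]

1. After x ≥ 15: [(15,37/13) (20,4) (20,11) (17,15) (15,79/5)]
2. After x ≤ 19: [(15,37/13) (19,49/13) (19,37/3) (17,15) (15,79/5)]
3. After y ≥ 0: [(15,37/13) (19,49/13) (19,37/3) (17,15) (15,79/5)]
4. After y ≤ 8: [(15,8) (15,37/13) (19,49/13) (19,8)]
5. Canonical ring: [(15,37/13) (19,49/13) (19,8) (15,8)]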